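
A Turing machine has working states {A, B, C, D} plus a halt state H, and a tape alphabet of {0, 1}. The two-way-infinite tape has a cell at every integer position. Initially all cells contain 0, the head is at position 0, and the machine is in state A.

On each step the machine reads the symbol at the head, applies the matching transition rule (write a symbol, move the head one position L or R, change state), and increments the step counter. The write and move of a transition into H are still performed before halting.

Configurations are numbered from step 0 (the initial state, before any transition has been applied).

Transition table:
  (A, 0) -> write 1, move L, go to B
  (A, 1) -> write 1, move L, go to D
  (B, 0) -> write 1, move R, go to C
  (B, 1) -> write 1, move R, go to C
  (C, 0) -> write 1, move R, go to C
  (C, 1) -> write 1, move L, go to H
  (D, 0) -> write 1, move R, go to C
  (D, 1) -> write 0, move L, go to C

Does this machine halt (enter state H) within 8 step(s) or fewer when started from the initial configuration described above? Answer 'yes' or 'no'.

Answer: yes

Derivation:
Step 1: in state A at pos 0, read 0 -> (A,0)->write 1,move L,goto B. Now: state=B, head=-1, tape[-2..1]=0010 (head:  ^)
Step 2: in state B at pos -1, read 0 -> (B,0)->write 1,move R,goto C. Now: state=C, head=0, tape[-2..1]=0110 (head:   ^)
Step 3: in state C at pos 0, read 1 -> (C,1)->write 1,move L,goto H. Now: state=H, head=-1, tape[-2..1]=0110 (head:  ^)
State H reached at step 3; 3 <= 8 -> yes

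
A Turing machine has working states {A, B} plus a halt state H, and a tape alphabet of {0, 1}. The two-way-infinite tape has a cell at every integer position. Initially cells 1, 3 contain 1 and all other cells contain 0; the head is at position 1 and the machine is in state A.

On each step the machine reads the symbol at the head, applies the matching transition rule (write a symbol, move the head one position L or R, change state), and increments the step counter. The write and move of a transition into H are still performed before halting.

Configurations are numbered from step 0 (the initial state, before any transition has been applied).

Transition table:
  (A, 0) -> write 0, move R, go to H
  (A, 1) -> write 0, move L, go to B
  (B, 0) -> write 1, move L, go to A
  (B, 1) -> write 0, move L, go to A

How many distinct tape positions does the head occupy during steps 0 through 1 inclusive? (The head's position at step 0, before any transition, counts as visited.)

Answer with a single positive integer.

Answer: 2

Derivation:
Step 1: in state A at pos 1, read 1 -> (A,1)->write 0,move L,goto B. Now: state=B, head=0, tape[-1..4]=000010 (head:  ^)
Head positions at steps 0..1: starting at 1, distinct positions visited = {0, 1} -> 2 position(s)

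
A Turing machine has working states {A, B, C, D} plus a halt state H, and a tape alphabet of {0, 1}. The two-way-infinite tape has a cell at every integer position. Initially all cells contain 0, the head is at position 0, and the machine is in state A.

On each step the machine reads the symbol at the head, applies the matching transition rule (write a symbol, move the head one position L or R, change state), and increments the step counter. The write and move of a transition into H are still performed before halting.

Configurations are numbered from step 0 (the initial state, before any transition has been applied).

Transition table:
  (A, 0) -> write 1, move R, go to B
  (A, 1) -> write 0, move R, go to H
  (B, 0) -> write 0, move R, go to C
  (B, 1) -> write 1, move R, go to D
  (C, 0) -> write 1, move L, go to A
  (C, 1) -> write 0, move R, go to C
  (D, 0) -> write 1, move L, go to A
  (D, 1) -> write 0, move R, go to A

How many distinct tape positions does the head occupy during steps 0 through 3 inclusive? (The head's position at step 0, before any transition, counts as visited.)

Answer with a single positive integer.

Step 1: in state A at pos 0, read 0 -> (A,0)->write 1,move R,goto B. Now: state=B, head=1, tape[-1..2]=0100 (head:   ^)
Step 2: in state B at pos 1, read 0 -> (B,0)->write 0,move R,goto C. Now: state=C, head=2, tape[-1..3]=01000 (head:    ^)
Step 3: in state C at pos 2, read 0 -> (C,0)->write 1,move L,goto A. Now: state=A, head=1, tape[-1..3]=01010 (head:   ^)
Head positions at steps 0..3: starting at 0, distinct positions visited = {0, 1, 2} -> 3 position(s)

Answer: 3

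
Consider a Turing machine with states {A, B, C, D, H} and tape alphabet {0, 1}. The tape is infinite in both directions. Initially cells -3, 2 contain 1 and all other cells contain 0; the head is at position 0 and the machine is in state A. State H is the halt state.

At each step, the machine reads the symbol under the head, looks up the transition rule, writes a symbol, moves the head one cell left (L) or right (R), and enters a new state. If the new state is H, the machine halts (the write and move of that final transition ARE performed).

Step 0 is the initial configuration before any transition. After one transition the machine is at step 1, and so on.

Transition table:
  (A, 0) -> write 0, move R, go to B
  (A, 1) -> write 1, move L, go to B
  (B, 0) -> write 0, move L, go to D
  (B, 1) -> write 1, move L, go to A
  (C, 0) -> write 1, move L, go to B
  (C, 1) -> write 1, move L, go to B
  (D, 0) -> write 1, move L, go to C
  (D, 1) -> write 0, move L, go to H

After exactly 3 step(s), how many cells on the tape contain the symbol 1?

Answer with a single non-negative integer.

Answer: 3

Derivation:
Step 1: in state A at pos 0, read 0 -> (A,0)->write 0,move R,goto B. Now: state=B, head=1, tape[-4..3]=01000010 (head:      ^)
Step 2: in state B at pos 1, read 0 -> (B,0)->write 0,move L,goto D. Now: state=D, head=0, tape[-4..3]=01000010 (head:     ^)
Step 3: in state D at pos 0, read 0 -> (D,0)->write 1,move L,goto C. Now: state=C, head=-1, tape[-4..3]=01001010 (head:    ^)
Cells containing 1 after step 3: {-3, 0, 2} -> 3 cell(s)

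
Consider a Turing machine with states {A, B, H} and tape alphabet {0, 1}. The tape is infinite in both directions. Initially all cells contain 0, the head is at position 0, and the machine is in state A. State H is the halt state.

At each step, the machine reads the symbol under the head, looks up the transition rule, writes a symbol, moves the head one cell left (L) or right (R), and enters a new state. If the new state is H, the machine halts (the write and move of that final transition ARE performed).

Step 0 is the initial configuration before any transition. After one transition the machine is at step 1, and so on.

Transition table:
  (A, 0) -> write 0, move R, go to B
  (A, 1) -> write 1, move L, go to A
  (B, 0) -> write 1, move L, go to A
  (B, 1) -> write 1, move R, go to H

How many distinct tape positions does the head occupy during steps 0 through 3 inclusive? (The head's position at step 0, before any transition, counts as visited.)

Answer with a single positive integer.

Answer: 2

Derivation:
Step 1: in state A at pos 0, read 0 -> (A,0)->write 0,move R,goto B. Now: state=B, head=1, tape[-1..2]=0000 (head:   ^)
Step 2: in state B at pos 1, read 0 -> (B,0)->write 1,move L,goto A. Now: state=A, head=0, tape[-1..2]=0010 (head:  ^)
Step 3: in state A at pos 0, read 0 -> (A,0)->write 0,move R,goto B. Now: state=B, head=1, tape[-1..2]=0010 (head:   ^)
Head positions at steps 0..3: starting at 0, distinct positions visited = {0, 1} -> 2 position(s)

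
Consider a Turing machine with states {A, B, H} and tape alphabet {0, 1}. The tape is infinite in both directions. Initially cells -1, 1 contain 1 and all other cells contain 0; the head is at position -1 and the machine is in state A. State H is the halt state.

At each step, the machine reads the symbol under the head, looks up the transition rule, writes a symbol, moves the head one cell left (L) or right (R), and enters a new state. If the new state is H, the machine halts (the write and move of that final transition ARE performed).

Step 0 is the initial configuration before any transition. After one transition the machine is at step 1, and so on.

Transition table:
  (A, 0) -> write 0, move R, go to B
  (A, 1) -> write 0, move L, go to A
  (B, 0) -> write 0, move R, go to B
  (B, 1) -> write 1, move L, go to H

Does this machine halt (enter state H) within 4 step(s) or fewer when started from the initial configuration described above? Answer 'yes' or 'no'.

Answer: no

Derivation:
Step 1: in state A at pos -1, read 1 -> (A,1)->write 0,move L,goto A. Now: state=A, head=-2, tape[-3..2]=000010 (head:  ^)
Step 2: in state A at pos -2, read 0 -> (A,0)->write 0,move R,goto B. Now: state=B, head=-1, tape[-3..2]=000010 (head:   ^)
Step 3: in state B at pos -1, read 0 -> (B,0)->write 0,move R,goto B. Now: state=B, head=0, tape[-3..2]=000010 (head:    ^)
Step 4: in state B at pos 0, read 0 -> (B,0)->write 0,move R,goto B. Now: state=B, head=1, tape[-3..2]=000010 (head:     ^)
After 4 step(s): state = B (not H) -> not halted within 4 -> no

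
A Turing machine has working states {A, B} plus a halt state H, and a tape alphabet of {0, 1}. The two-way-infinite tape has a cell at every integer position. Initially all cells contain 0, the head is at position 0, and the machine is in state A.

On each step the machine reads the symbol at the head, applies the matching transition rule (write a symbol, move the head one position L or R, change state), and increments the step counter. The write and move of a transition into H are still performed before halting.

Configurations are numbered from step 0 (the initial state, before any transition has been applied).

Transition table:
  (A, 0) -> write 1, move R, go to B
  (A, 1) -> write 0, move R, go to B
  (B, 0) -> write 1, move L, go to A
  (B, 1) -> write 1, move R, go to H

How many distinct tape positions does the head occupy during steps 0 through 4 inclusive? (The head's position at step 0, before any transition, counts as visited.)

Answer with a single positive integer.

Answer: 3

Derivation:
Step 1: in state A at pos 0, read 0 -> (A,0)->write 1,move R,goto B. Now: state=B, head=1, tape[-1..2]=0100 (head:   ^)
Step 2: in state B at pos 1, read 0 -> (B,0)->write 1,move L,goto A. Now: state=A, head=0, tape[-1..2]=0110 (head:  ^)
Step 3: in state A at pos 0, read 1 -> (A,1)->write 0,move R,goto B. Now: state=B, head=1, tape[-1..2]=0010 (head:   ^)
Step 4: in state B at pos 1, read 1 -> (B,1)->write 1,move R,goto H. Now: state=H, head=2, tape[-1..3]=00100 (head:    ^)
Head positions at steps 0..4: starting at 0, distinct positions visited = {0, 1, 2} -> 3 position(s)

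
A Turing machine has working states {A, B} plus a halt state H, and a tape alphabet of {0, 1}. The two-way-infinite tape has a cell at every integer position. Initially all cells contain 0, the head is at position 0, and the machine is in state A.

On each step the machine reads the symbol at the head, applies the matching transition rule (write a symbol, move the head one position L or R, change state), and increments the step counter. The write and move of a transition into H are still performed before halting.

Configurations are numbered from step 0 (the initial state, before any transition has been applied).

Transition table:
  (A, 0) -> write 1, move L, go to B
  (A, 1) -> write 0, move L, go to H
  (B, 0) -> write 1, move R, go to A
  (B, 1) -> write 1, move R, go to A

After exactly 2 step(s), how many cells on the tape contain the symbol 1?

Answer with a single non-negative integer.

Answer: 2

Derivation:
Step 1: in state A at pos 0, read 0 -> (A,0)->write 1,move L,goto B. Now: state=B, head=-1, tape[-2..1]=0010 (head:  ^)
Step 2: in state B at pos -1, read 0 -> (B,0)->write 1,move R,goto A. Now: state=A, head=0, tape[-2..1]=0110 (head:   ^)
Cells containing 1 after step 2: {-1, 0} -> 2 cell(s)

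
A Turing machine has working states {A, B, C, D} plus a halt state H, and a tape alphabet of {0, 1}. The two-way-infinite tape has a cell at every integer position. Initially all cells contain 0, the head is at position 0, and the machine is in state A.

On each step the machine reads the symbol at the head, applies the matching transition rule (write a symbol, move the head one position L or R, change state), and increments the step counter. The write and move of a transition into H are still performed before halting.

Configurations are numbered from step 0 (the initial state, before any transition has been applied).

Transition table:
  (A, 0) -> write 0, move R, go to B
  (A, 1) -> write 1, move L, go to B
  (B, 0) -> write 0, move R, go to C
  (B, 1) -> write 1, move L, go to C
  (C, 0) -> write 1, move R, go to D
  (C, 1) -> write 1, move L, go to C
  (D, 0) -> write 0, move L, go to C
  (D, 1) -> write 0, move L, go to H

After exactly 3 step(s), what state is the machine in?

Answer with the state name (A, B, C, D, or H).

Step 1: in state A at pos 0, read 0 -> (A,0)->write 0,move R,goto B. Now: state=B, head=1, tape[-1..2]=0000 (head:   ^)
Step 2: in state B at pos 1, read 0 -> (B,0)->write 0,move R,goto C. Now: state=C, head=2, tape[-1..3]=00000 (head:    ^)
Step 3: in state C at pos 2, read 0 -> (C,0)->write 1,move R,goto D. Now: state=D, head=3, tape[-1..4]=000100 (head:     ^)

Answer: D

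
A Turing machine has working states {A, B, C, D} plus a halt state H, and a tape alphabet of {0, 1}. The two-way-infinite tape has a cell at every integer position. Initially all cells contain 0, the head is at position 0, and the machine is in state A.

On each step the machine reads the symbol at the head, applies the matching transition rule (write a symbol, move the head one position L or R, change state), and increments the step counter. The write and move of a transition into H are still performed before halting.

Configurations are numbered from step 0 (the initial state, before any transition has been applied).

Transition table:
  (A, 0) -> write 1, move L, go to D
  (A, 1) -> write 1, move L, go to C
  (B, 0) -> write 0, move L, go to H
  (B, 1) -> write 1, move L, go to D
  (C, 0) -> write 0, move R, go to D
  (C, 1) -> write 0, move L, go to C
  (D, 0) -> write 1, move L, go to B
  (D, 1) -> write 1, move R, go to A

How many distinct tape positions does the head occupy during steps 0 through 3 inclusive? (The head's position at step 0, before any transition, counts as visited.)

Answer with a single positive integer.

Step 1: in state A at pos 0, read 0 -> (A,0)->write 1,move L,goto D. Now: state=D, head=-1, tape[-2..1]=0010 (head:  ^)
Step 2: in state D at pos -1, read 0 -> (D,0)->write 1,move L,goto B. Now: state=B, head=-2, tape[-3..1]=00110 (head:  ^)
Step 3: in state B at pos -2, read 0 -> (B,0)->write 0,move L,goto H. Now: state=H, head=-3, tape[-4..1]=000110 (head:  ^)
Head positions at steps 0..3: starting at 0, distinct positions visited = {-3, -2, -1, 0} -> 4 position(s)

Answer: 4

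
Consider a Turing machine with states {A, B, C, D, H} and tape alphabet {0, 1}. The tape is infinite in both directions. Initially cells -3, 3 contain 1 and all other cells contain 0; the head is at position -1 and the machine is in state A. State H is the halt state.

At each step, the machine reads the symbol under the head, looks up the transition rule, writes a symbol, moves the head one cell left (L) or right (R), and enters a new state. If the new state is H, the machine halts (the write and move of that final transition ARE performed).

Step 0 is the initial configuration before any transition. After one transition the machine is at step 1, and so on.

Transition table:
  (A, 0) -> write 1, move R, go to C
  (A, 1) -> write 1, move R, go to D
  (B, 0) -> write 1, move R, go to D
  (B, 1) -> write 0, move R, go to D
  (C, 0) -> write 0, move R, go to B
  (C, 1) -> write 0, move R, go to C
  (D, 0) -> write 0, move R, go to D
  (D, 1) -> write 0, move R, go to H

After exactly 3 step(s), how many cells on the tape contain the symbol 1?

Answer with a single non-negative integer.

Step 1: in state A at pos -1, read 0 -> (A,0)->write 1,move R,goto C. Now: state=C, head=0, tape[-4..4]=010100010 (head:     ^)
Step 2: in state C at pos 0, read 0 -> (C,0)->write 0,move R,goto B. Now: state=B, head=1, tape[-4..4]=010100010 (head:      ^)
Step 3: in state B at pos 1, read 0 -> (B,0)->write 1,move R,goto D. Now: state=D, head=2, tape[-4..4]=010101010 (head:       ^)
Cells containing 1 after step 3: {-3, -1, 1, 3} -> 4 cell(s)

Answer: 4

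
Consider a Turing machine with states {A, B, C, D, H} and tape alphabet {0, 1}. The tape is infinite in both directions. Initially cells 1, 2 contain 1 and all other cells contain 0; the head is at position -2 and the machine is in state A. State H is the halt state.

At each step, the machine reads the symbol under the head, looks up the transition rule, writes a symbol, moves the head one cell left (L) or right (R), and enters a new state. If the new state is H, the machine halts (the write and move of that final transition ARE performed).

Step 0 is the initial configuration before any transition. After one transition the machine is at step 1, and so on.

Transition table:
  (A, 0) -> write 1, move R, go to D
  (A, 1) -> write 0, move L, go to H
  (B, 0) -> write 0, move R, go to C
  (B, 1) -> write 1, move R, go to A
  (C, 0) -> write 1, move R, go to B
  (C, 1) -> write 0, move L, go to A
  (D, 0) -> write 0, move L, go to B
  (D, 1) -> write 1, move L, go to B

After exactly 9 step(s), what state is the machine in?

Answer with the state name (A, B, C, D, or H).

Step 1: in state A at pos -2, read 0 -> (A,0)->write 1,move R,goto D. Now: state=D, head=-1, tape[-3..3]=0100110 (head:   ^)
Step 2: in state D at pos -1, read 0 -> (D,0)->write 0,move L,goto B. Now: state=B, head=-2, tape[-3..3]=0100110 (head:  ^)
Step 3: in state B at pos -2, read 1 -> (B,1)->write 1,move R,goto A. Now: state=A, head=-1, tape[-3..3]=0100110 (head:   ^)
Step 4: in state A at pos -1, read 0 -> (A,0)->write 1,move R,goto D. Now: state=D, head=0, tape[-3..3]=0110110 (head:    ^)
Step 5: in state D at pos 0, read 0 -> (D,0)->write 0,move L,goto B. Now: state=B, head=-1, tape[-3..3]=0110110 (head:   ^)
Step 6: in state B at pos -1, read 1 -> (B,1)->write 1,move R,goto A. Now: state=A, head=0, tape[-3..3]=0110110 (head:    ^)
Step 7: in state A at pos 0, read 0 -> (A,0)->write 1,move R,goto D. Now: state=D, head=1, tape[-3..3]=0111110 (head:     ^)
Step 8: in state D at pos 1, read 1 -> (D,1)->write 1,move L,goto B. Now: state=B, head=0, tape[-3..3]=0111110 (head:    ^)
Step 9: in state B at pos 0, read 1 -> (B,1)->write 1,move R,goto A. Now: state=A, head=1, tape[-3..3]=0111110 (head:     ^)

Answer: A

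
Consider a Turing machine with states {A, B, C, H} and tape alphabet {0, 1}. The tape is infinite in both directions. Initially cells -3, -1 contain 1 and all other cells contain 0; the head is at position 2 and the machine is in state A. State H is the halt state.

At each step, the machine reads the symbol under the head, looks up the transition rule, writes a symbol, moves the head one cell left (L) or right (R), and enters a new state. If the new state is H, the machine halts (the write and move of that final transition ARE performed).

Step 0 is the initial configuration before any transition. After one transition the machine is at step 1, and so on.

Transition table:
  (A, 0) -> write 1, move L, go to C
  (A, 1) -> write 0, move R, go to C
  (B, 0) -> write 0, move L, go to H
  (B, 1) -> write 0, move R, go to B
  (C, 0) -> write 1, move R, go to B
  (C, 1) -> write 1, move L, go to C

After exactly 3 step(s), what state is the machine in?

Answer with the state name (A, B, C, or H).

Step 1: in state A at pos 2, read 0 -> (A,0)->write 1,move L,goto C. Now: state=C, head=1, tape[-4..3]=01010010 (head:      ^)
Step 2: in state C at pos 1, read 0 -> (C,0)->write 1,move R,goto B. Now: state=B, head=2, tape[-4..3]=01010110 (head:       ^)
Step 3: in state B at pos 2, read 1 -> (B,1)->write 0,move R,goto B. Now: state=B, head=3, tape[-4..4]=010101000 (head:        ^)

Answer: B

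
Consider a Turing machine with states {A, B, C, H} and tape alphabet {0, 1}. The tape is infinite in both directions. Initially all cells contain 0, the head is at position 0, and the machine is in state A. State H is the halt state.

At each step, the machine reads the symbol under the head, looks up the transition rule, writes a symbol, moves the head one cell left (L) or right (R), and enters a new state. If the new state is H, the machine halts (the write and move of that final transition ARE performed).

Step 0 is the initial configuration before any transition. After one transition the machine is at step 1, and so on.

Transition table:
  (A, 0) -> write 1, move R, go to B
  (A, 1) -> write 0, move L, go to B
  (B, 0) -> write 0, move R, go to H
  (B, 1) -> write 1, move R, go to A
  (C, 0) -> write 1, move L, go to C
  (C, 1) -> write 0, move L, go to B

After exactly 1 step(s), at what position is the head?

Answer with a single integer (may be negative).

Step 1: in state A at pos 0, read 0 -> (A,0)->write 1,move R,goto B. Now: state=B, head=1, tape[-1..2]=0100 (head:   ^)

Answer: 1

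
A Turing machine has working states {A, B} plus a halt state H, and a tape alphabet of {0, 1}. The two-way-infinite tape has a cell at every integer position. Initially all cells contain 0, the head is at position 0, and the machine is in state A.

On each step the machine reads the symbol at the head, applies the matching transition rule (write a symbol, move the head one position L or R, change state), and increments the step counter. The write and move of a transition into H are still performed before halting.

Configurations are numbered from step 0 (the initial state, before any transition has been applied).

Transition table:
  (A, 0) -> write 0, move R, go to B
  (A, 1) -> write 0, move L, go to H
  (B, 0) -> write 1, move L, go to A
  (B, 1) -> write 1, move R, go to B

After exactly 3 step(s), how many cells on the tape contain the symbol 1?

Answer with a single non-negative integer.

Step 1: in state A at pos 0, read 0 -> (A,0)->write 0,move R,goto B. Now: state=B, head=1, tape[-1..2]=0000 (head:   ^)
Step 2: in state B at pos 1, read 0 -> (B,0)->write 1,move L,goto A. Now: state=A, head=0, tape[-1..2]=0010 (head:  ^)
Step 3: in state A at pos 0, read 0 -> (A,0)->write 0,move R,goto B. Now: state=B, head=1, tape[-1..2]=0010 (head:   ^)
Cells containing 1 after step 3: {1} -> 1 cell(s)

Answer: 1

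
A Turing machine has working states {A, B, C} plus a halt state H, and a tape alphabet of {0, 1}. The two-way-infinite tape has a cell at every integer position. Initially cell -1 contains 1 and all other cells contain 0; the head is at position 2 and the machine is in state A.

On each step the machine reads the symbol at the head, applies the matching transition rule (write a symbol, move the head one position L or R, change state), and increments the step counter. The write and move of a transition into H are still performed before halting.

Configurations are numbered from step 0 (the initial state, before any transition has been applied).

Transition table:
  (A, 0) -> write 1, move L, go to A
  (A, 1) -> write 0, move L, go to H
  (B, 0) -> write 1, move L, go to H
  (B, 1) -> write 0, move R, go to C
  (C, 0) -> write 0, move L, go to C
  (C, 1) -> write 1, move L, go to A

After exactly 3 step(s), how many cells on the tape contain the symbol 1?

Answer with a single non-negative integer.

Answer: 4

Derivation:
Step 1: in state A at pos 2, read 0 -> (A,0)->write 1,move L,goto A. Now: state=A, head=1, tape[-2..3]=010010 (head:    ^)
Step 2: in state A at pos 1, read 0 -> (A,0)->write 1,move L,goto A. Now: state=A, head=0, tape[-2..3]=010110 (head:   ^)
Step 3: in state A at pos 0, read 0 -> (A,0)->write 1,move L,goto A. Now: state=A, head=-1, tape[-2..3]=011110 (head:  ^)
Cells containing 1 after step 3: {-1, 0, 1, 2} -> 4 cell(s)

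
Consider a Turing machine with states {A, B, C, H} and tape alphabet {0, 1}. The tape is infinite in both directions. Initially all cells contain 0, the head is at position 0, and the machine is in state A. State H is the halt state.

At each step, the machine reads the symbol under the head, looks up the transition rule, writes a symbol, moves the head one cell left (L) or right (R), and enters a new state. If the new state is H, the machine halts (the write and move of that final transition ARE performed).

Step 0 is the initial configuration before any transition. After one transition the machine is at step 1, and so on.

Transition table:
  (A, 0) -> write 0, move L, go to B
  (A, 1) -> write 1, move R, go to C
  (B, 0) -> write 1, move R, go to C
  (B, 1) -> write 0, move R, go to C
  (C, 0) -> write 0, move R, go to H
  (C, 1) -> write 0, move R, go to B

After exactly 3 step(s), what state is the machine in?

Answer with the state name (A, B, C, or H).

Answer: H

Derivation:
Step 1: in state A at pos 0, read 0 -> (A,0)->write 0,move L,goto B. Now: state=B, head=-1, tape[-2..1]=0000 (head:  ^)
Step 2: in state B at pos -1, read 0 -> (B,0)->write 1,move R,goto C. Now: state=C, head=0, tape[-2..1]=0100 (head:   ^)
Step 3: in state C at pos 0, read 0 -> (C,0)->write 0,move R,goto H. Now: state=H, head=1, tape[-2..2]=01000 (head:    ^)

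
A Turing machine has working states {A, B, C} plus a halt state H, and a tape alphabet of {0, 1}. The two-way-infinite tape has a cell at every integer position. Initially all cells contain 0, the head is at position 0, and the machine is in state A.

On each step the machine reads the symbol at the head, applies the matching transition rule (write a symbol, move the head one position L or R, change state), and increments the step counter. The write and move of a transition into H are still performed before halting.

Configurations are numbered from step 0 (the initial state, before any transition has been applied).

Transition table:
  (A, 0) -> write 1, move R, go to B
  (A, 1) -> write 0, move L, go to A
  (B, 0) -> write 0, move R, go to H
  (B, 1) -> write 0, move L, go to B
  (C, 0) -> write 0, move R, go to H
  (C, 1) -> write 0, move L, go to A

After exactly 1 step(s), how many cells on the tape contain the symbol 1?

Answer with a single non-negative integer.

Step 1: in state A at pos 0, read 0 -> (A,0)->write 1,move R,goto B. Now: state=B, head=1, tape[-1..2]=0100 (head:   ^)
Cells containing 1 after step 1: {0} -> 1 cell(s)

Answer: 1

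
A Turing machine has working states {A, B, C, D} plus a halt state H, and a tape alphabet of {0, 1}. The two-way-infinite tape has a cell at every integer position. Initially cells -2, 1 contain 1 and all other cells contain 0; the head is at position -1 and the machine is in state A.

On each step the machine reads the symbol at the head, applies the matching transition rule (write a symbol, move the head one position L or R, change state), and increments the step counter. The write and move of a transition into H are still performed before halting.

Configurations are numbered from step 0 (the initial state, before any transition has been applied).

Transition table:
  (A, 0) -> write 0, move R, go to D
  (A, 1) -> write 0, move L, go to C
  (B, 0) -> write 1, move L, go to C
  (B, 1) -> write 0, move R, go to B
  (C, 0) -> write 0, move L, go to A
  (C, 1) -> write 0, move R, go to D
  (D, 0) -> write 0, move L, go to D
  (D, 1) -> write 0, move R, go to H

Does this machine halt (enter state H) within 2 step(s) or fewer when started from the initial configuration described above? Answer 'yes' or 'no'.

Step 1: in state A at pos -1, read 0 -> (A,0)->write 0,move R,goto D. Now: state=D, head=0, tape[-3..2]=010010 (head:    ^)
Step 2: in state D at pos 0, read 0 -> (D,0)->write 0,move L,goto D. Now: state=D, head=-1, tape[-3..2]=010010 (head:   ^)
After 2 step(s): state = D (not H) -> not halted within 2 -> no

Answer: no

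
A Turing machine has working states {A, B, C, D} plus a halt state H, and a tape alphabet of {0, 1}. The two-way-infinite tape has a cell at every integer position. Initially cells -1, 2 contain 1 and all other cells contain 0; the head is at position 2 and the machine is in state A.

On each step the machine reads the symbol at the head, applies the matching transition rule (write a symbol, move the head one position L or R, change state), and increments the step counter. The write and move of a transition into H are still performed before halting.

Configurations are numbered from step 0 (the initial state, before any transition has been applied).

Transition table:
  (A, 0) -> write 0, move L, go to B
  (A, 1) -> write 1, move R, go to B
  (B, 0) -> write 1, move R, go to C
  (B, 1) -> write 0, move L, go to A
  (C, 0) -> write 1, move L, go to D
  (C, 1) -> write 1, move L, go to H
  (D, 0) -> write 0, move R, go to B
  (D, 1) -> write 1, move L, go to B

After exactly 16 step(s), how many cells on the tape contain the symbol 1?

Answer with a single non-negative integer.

Answer: 7

Derivation:
Step 1: in state A at pos 2, read 1 -> (A,1)->write 1,move R,goto B. Now: state=B, head=3, tape[-2..4]=0100100 (head:      ^)
Step 2: in state B at pos 3, read 0 -> (B,0)->write 1,move R,goto C. Now: state=C, head=4, tape[-2..5]=01001100 (head:       ^)
Step 3: in state C at pos 4, read 0 -> (C,0)->write 1,move L,goto D. Now: state=D, head=3, tape[-2..5]=01001110 (head:      ^)
Step 4: in state D at pos 3, read 1 -> (D,1)->write 1,move L,goto B. Now: state=B, head=2, tape[-2..5]=01001110 (head:     ^)
Step 5: in state B at pos 2, read 1 -> (B,1)->write 0,move L,goto A. Now: state=A, head=1, tape[-2..5]=01000110 (head:    ^)
Step 6: in state A at pos 1, read 0 -> (A,0)->write 0,move L,goto B. Now: state=B, head=0, tape[-2..5]=01000110 (head:   ^)
Step 7: in state B at pos 0, read 0 -> (B,0)->write 1,move R,goto C. Now: state=C, head=1, tape[-2..5]=01100110 (head:    ^)
Step 8: in state C at pos 1, read 0 -> (C,0)->write 1,move L,goto D. Now: state=D, head=0, tape[-2..5]=01110110 (head:   ^)
Step 9: in state D at pos 0, read 1 -> (D,1)->write 1,move L,goto B. Now: state=B, head=-1, tape[-2..5]=01110110 (head:  ^)
Step 10: in state B at pos -1, read 1 -> (B,1)->write 0,move L,goto A. Now: state=A, head=-2, tape[-3..5]=000110110 (head:  ^)
Step 11: in state A at pos -2, read 0 -> (A,0)->write 0,move L,goto B. Now: state=B, head=-3, tape[-4..5]=0000110110 (head:  ^)
Step 12: in state B at pos -3, read 0 -> (B,0)->write 1,move R,goto C. Now: state=C, head=-2, tape[-4..5]=0100110110 (head:   ^)
Step 13: in state C at pos -2, read 0 -> (C,0)->write 1,move L,goto D. Now: state=D, head=-3, tape[-4..5]=0110110110 (head:  ^)
Step 14: in state D at pos -3, read 1 -> (D,1)->write 1,move L,goto B. Now: state=B, head=-4, tape[-5..5]=00110110110 (head:  ^)
Step 15: in state B at pos -4, read 0 -> (B,0)->write 1,move R,goto C. Now: state=C, head=-3, tape[-5..5]=01110110110 (head:   ^)
Step 16: in state C at pos -3, read 1 -> (C,1)->write 1,move L,goto H. Now: state=H, head=-4, tape[-5..5]=01110110110 (head:  ^)
Cells containing 1 after step 16: {-4, -3, -2, 0, 1, 3, 4} -> 7 cell(s)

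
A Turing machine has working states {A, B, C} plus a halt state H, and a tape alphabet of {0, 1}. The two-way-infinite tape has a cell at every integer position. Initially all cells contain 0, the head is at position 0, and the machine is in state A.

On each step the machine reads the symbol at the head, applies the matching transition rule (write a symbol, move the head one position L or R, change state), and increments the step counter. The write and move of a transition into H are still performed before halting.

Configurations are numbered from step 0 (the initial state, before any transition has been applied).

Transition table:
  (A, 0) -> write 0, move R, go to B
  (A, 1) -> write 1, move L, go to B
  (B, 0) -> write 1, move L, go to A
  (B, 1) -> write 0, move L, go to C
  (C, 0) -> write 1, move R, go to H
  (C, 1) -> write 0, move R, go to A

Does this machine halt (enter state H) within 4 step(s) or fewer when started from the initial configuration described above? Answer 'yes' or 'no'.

Step 1: in state A at pos 0, read 0 -> (A,0)->write 0,move R,goto B. Now: state=B, head=1, tape[-1..2]=0000 (head:   ^)
Step 2: in state B at pos 1, read 0 -> (B,0)->write 1,move L,goto A. Now: state=A, head=0, tape[-1..2]=0010 (head:  ^)
Step 3: in state A at pos 0, read 0 -> (A,0)->write 0,move R,goto B. Now: state=B, head=1, tape[-1..2]=0010 (head:   ^)
Step 4: in state B at pos 1, read 1 -> (B,1)->write 0,move L,goto C. Now: state=C, head=0, tape[-1..2]=0000 (head:  ^)
After 4 step(s): state = C (not H) -> not halted within 4 -> no

Answer: no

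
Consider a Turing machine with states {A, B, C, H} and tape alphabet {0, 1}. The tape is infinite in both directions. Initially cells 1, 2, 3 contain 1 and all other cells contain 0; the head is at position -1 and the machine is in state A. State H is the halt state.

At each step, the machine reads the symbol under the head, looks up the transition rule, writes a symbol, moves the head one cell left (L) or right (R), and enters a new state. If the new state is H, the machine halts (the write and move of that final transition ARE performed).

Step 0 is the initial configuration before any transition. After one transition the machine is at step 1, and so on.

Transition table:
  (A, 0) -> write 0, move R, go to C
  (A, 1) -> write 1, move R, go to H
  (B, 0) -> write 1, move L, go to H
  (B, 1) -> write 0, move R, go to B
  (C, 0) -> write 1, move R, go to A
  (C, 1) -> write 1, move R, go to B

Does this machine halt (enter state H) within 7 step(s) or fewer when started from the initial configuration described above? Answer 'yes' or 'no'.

Step 1: in state A at pos -1, read 0 -> (A,0)->write 0,move R,goto C. Now: state=C, head=0, tape[-2..4]=0001110 (head:   ^)
Step 2: in state C at pos 0, read 0 -> (C,0)->write 1,move R,goto A. Now: state=A, head=1, tape[-2..4]=0011110 (head:    ^)
Step 3: in state A at pos 1, read 1 -> (A,1)->write 1,move R,goto H. Now: state=H, head=2, tape[-2..4]=0011110 (head:     ^)
State H reached at step 3; 3 <= 7 -> yes

Answer: yes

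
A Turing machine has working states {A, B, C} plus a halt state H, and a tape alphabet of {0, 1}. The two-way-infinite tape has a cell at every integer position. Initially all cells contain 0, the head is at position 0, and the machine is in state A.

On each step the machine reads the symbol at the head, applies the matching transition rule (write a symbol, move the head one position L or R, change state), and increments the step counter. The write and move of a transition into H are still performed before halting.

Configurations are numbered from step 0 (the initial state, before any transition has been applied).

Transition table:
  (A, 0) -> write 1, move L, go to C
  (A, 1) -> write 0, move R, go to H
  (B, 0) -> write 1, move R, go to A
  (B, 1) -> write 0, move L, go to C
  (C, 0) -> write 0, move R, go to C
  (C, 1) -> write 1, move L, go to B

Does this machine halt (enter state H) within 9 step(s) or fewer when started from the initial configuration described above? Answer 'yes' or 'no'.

Step 1: in state A at pos 0, read 0 -> (A,0)->write 1,move L,goto C. Now: state=C, head=-1, tape[-2..1]=0010 (head:  ^)
Step 2: in state C at pos -1, read 0 -> (C,0)->write 0,move R,goto C. Now: state=C, head=0, tape[-2..1]=0010 (head:   ^)
Step 3: in state C at pos 0, read 1 -> (C,1)->write 1,move L,goto B. Now: state=B, head=-1, tape[-2..1]=0010 (head:  ^)
Step 4: in state B at pos -1, read 0 -> (B,0)->write 1,move R,goto A. Now: state=A, head=0, tape[-2..1]=0110 (head:   ^)
Step 5: in state A at pos 0, read 1 -> (A,1)->write 0,move R,goto H. Now: state=H, head=1, tape[-2..2]=01000 (head:    ^)
State H reached at step 5; 5 <= 9 -> yes

Answer: yes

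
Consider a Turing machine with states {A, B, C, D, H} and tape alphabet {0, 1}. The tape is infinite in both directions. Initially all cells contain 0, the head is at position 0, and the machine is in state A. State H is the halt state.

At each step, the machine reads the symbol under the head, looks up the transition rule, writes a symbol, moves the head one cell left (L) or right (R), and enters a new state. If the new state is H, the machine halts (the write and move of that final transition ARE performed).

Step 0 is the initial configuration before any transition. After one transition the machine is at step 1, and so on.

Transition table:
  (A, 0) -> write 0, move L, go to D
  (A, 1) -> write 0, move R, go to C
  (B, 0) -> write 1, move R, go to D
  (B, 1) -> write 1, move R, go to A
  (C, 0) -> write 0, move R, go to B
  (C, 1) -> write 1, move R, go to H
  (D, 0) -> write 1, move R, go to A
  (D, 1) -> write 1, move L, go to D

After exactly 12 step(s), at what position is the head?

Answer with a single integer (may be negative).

Answer: 0

Derivation:
Step 1: in state A at pos 0, read 0 -> (A,0)->write 0,move L,goto D. Now: state=D, head=-1, tape[-2..1]=0000 (head:  ^)
Step 2: in state D at pos -1, read 0 -> (D,0)->write 1,move R,goto A. Now: state=A, head=0, tape[-2..1]=0100 (head:   ^)
Step 3: in state A at pos 0, read 0 -> (A,0)->write 0,move L,goto D. Now: state=D, head=-1, tape[-2..1]=0100 (head:  ^)
Step 4: in state D at pos -1, read 1 -> (D,1)->write 1,move L,goto D. Now: state=D, head=-2, tape[-3..1]=00100 (head:  ^)
Step 5: in state D at pos -2, read 0 -> (D,0)->write 1,move R,goto A. Now: state=A, head=-1, tape[-3..1]=01100 (head:   ^)
Step 6: in state A at pos -1, read 1 -> (A,1)->write 0,move R,goto C. Now: state=C, head=0, tape[-3..1]=01000 (head:    ^)
Step 7: in state C at pos 0, read 0 -> (C,0)->write 0,move R,goto B. Now: state=B, head=1, tape[-3..2]=010000 (head:     ^)
Step 8: in state B at pos 1, read 0 -> (B,0)->write 1,move R,goto D. Now: state=D, head=2, tape[-3..3]=0100100 (head:      ^)
Step 9: in state D at pos 2, read 0 -> (D,0)->write 1,move R,goto A. Now: state=A, head=3, tape[-3..4]=01001100 (head:       ^)
Step 10: in state A at pos 3, read 0 -> (A,0)->write 0,move L,goto D. Now: state=D, head=2, tape[-3..4]=01001100 (head:      ^)
Step 11: in state D at pos 2, read 1 -> (D,1)->write 1,move L,goto D. Now: state=D, head=1, tape[-3..4]=01001100 (head:     ^)
Step 12: in state D at pos 1, read 1 -> (D,1)->write 1,move L,goto D. Now: state=D, head=0, tape[-3..4]=01001100 (head:    ^)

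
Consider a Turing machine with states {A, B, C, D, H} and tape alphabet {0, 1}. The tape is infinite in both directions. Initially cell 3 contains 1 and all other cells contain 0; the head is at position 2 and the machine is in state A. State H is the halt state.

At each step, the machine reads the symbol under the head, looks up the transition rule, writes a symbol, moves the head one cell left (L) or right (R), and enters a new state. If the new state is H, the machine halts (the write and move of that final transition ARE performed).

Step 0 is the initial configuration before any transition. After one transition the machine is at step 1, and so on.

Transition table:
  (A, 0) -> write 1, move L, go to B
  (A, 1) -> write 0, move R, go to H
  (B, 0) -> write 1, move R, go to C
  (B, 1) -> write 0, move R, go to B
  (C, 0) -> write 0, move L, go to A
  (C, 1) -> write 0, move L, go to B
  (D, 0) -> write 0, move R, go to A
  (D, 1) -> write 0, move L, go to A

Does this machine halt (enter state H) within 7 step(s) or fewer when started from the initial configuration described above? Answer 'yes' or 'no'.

Answer: no

Derivation:
Step 1: in state A at pos 2, read 0 -> (A,0)->write 1,move L,goto B. Now: state=B, head=1, tape[0..4]=00110 (head:  ^)
Step 2: in state B at pos 1, read 0 -> (B,0)->write 1,move R,goto C. Now: state=C, head=2, tape[0..4]=01110 (head:   ^)
Step 3: in state C at pos 2, read 1 -> (C,1)->write 0,move L,goto B. Now: state=B, head=1, tape[0..4]=01010 (head:  ^)
Step 4: in state B at pos 1, read 1 -> (B,1)->write 0,move R,goto B. Now: state=B, head=2, tape[0..4]=00010 (head:   ^)
Step 5: in state B at pos 2, read 0 -> (B,0)->write 1,move R,goto C. Now: state=C, head=3, tape[0..4]=00110 (head:    ^)
Step 6: in state C at pos 3, read 1 -> (C,1)->write 0,move L,goto B. Now: state=B, head=2, tape[0..4]=00100 (head:   ^)
Step 7: in state B at pos 2, read 1 -> (B,1)->write 0,move R,goto B. Now: state=B, head=3, tape[0..4]=00000 (head:    ^)
After 7 step(s): state = B (not H) -> not halted within 7 -> no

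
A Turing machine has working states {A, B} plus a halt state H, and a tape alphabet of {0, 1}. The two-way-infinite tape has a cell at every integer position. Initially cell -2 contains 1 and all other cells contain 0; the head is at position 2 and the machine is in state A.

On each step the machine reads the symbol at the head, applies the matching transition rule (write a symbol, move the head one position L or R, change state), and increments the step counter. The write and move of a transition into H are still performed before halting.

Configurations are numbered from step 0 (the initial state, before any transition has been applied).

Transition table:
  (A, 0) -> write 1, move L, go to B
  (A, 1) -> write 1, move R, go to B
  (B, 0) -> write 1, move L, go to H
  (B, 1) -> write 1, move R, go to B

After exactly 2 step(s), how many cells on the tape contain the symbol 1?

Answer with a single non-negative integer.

Step 1: in state A at pos 2, read 0 -> (A,0)->write 1,move L,goto B. Now: state=B, head=1, tape[-3..3]=0100010 (head:     ^)
Step 2: in state B at pos 1, read 0 -> (B,0)->write 1,move L,goto H. Now: state=H, head=0, tape[-3..3]=0100110 (head:    ^)
Cells containing 1 after step 2: {-2, 1, 2} -> 3 cell(s)

Answer: 3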